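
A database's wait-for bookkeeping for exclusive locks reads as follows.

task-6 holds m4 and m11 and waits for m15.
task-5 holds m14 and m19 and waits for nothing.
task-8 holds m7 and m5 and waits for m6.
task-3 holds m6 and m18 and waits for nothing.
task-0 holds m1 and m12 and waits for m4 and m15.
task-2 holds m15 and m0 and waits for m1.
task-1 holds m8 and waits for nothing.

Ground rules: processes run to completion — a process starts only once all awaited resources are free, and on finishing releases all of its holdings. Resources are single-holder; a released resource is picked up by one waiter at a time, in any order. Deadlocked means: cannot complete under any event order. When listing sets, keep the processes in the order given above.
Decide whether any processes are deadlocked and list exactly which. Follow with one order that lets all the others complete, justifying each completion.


Deadlocked: task-6, task-0 and task-2.
Key observation: along task-6 -> task-2 -> task-0 -> task-6, each member waits on what the next one holds — a deadlock; no other process is dragged down with it.
The rest can finish in the order task-5, task-1, task-3, task-8.
Step-by-step check:
  task-5 waits on nothing -> runs at once and releases m14 and m19
  task-1 waits on nothing -> runs at once and releases m8
  task-3 waits on nothing -> runs at once and releases m6 and m18
  task-8: everything it awaited (m6) is free; runs, freeing m7 and m5


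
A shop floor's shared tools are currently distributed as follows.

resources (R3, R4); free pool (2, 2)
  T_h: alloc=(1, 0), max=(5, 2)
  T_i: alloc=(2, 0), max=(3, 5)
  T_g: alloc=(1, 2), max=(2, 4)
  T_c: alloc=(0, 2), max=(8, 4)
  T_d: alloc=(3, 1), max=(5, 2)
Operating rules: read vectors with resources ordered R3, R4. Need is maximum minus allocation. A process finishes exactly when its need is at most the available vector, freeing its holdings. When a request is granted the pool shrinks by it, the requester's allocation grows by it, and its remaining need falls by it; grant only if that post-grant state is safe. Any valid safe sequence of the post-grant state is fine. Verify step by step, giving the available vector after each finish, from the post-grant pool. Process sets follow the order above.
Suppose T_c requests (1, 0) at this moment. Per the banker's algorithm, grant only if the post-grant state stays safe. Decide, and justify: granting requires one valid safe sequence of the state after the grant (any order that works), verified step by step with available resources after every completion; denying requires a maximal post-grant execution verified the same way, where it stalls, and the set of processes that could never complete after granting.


GRANT. The post-grant state is safe; one safe sequence: T_g, T_d, T_i, T_h, T_c.
Key observation: granting shrinks the pool to (1, 2), yet T_g still fits and the chain goes through.
Verifying the post-grant state step by step:
  pool = (1, 2)
  T_g needs (1, 2) <= (1, 2) -> finishes; pool += (1, 2) = (2, 4)
  T_d needs (2, 1) <= (2, 4) -> finishes; pool += (3, 1) = (5, 5)
  T_i needs (1, 5) <= (5, 5) -> finishes; pool += (2, 0) = (7, 5)
  T_h needs (4, 2) <= (7, 5) -> finishes; pool += (1, 0) = (8, 5)
  T_c needs (7, 2) <= (8, 5) -> finishes; pool += (1, 2) = (9, 7)


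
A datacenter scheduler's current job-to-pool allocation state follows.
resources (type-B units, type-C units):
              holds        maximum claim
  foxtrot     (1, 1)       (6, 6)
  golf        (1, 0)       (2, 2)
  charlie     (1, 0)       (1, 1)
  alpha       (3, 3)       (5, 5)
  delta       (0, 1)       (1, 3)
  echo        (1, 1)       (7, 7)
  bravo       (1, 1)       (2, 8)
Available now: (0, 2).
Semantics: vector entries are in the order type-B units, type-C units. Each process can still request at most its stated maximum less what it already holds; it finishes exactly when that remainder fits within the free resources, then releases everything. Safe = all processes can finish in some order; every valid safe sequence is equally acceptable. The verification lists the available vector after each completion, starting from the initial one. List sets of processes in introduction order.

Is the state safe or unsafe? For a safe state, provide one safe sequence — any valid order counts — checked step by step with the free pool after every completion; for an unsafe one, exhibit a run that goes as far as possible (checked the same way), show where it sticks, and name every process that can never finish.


SAFE, for example via the order charlie, golf, delta, alpha, foxtrot, echo, bravo.
Key observation: at golf the run first touches a limit — (1, 2) against (1, 2), exact on a resource it actually requests.
Verifying each step:
  pool = (0, 2)
  run charlie (needs (0, 1), free (0, 2)); after release of (1, 0) the pool is (1, 2)
  run golf (needs (1, 2), free (1, 2)); after release of (1, 0) the pool is (2, 2)
  run delta (needs (1, 2), free (2, 2)); after release of (0, 1) the pool is (2, 3)
  run alpha (needs (2, 2), free (2, 3)); after release of (3, 3) the pool is (5, 6)
  run foxtrot (needs (5, 5), free (5, 6)); after release of (1, 1) the pool is (6, 7)
  run echo (needs (6, 6), free (6, 7)); after release of (1, 1) the pool is (7, 8)
  run bravo (needs (1, 7), free (7, 8)); after release of (1, 1) the pool is (8, 9)


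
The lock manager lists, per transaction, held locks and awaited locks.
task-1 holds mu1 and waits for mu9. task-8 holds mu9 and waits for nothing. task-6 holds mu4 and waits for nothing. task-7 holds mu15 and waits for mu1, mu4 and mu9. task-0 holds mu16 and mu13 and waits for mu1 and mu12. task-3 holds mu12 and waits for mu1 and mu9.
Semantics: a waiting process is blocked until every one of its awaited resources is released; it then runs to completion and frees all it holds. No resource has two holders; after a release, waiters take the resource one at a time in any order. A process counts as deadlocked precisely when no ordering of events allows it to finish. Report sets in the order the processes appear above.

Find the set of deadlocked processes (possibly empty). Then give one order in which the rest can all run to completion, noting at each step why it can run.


No process is deadlocked.
Key observation: all waits point, directly or indirectly, at processes that can finish, so nothing is permanently blocked.
A valid finishing order for the others: task-8, task-1, task-6, task-3, task-0, task-7.
Verifying each step:
  task-8 waits on nothing -> runs at once and releases mu9
  task-1: everything it awaited (mu9) is free; runs, freeing mu1
  task-6 waits on nothing -> runs at once and releases mu4
  task-3: everything it awaited (mu1 and mu9) is free; runs, freeing mu12
  task-0: everything it awaited (mu1 and mu12) is free; runs, freeing mu16 and mu13
  task-7: everything it awaited (mu1, mu4 and mu9) is free; runs, freeing mu15


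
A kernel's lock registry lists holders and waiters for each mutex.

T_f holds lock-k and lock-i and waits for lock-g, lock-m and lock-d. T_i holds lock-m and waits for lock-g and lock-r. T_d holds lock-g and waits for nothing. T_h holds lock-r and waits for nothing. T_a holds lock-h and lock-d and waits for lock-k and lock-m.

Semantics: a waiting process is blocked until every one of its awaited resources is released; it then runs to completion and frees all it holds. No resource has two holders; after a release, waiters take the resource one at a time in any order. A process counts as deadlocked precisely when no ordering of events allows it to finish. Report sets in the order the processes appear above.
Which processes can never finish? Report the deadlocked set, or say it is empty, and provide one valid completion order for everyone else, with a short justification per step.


The deadlocked set is T_f and T_a.
Key observation: the knot is the closed ring of waits T_f -> T_a -> T_f; no other process is dragged down with it.
The rest can finish in the order T_h, T_d, T_i.
Step-by-step check:
  T_h waits on nothing -> runs at once and releases lock-r
  T_d waits on nothing -> runs at once and releases lock-g
  T_i: everything it awaited (lock-g and lock-r) is free; runs, freeing lock-m


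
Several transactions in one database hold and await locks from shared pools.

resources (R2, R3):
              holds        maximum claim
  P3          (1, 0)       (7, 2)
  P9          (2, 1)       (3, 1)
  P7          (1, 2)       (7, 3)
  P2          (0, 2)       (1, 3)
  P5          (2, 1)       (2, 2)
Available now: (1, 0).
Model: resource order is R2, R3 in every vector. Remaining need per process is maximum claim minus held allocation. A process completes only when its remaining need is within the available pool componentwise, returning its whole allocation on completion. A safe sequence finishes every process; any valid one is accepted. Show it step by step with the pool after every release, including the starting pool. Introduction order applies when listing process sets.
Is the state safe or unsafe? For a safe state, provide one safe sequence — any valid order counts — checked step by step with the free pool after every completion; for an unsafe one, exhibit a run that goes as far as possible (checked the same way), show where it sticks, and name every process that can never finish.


The state is UNSAFE.
Key observation: once P9, P5, P2 finish, the pool peaks at (5, 4) — and every remaining process still needs more R2 than that.
Going as far as possible: P9, P5, P2; after that, nothing fits. Step-by-step check:
  pool = (1, 0)
  P9: need (1, 0) fits (1, 0); releases (2, 1), pool now (3, 1)
  P5: need (0, 1) fits (3, 1); releases (2, 1), pool now (5, 2)
  P2: need (1, 1) fits (5, 2); releases (0, 2), pool now (5, 4)
  P3 cannot run: need (6, 2) vs free (5, 4) (insufficient R2)
  P7 cannot run: need (6, 1) vs free (5, 4) (insufficient R2)
Permanently blocked: P3 and P7.


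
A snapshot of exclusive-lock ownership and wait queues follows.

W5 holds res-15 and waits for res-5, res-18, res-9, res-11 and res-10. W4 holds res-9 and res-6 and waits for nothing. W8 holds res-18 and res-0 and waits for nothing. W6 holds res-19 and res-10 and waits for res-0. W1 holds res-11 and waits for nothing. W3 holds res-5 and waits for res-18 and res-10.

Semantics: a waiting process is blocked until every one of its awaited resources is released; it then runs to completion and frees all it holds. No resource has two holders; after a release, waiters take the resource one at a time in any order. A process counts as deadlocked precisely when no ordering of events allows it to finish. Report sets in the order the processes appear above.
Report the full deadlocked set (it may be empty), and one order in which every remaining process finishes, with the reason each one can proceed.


No process is deadlocked.
Key observation: the wait graph is acyclic; completion cascades from the unblocked processes through everyone else.
One completion order for the rest: W4, W8, W6, W3, W1, W5.
Verifying each step:
  W4: no waits; runs immediately, freeing res-9 and res-6
  W8: no waits; runs immediately, freeing res-18 and res-0
  W6 waits on res-0 — all released -> runs and releases res-19 and res-10
  W3 waits on res-18 and res-10 — all released -> runs and releases res-5
  W1: no waits; runs immediately, freeing res-11
  W5 waits on res-5, res-18, res-9, res-11 and res-10 — all released -> runs and releases res-15


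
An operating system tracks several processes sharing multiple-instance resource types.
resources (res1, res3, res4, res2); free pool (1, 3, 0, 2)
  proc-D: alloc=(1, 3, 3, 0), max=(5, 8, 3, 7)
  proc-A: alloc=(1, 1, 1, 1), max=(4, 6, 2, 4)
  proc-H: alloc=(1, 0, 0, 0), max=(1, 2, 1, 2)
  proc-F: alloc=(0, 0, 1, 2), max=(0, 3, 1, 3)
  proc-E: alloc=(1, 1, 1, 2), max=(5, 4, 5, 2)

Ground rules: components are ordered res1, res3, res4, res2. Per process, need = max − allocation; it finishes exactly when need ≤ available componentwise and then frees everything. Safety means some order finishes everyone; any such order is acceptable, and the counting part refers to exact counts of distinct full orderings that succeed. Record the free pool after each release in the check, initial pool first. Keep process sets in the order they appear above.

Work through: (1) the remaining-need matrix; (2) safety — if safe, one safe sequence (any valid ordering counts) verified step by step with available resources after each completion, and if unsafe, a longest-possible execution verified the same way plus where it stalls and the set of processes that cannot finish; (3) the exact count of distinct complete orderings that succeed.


(1) Remaining need (order res1, res3, res4, res2):
  proc-D: (4, 5, 0, 7)
  proc-A: (3, 5, 1, 3)
  proc-H: (0, 2, 1, 2)
  proc-F: (0, 3, 0, 1)
  proc-E: (4, 3, 4, 0)
(2) UNSAFE — no complete ordering exists.
Key observation: no order helps: past proc-F, proc-H, the free pool tops out at (2, 3, 1, 4), below what each blocked process needs in res1.
A maximal execution: proc-F, proc-H — then nothing else fits. Step-by-step check:
  pool = (1, 3, 0, 2)
  proc-F needs (0, 3, 0, 1) <= (1, 3, 0, 2) -> finishes; pool += (0, 0, 1, 2) = (1, 3, 1, 4)
  proc-H needs (0, 2, 1, 2) <= (1, 3, 1, 4) -> finishes; pool += (1, 0, 0, 0) = (2, 3, 1, 4)
  proc-D cannot run: need (4, 5, 0, 7) vs free (2, 3, 1, 4) (insufficient res1, res3 and res2)
  proc-A cannot run: need (3, 5, 1, 3) vs free (2, 3, 1, 4) (insufficient res1 and res3)
  proc-E cannot run: need (4, 3, 4, 0) vs free (2, 3, 1, 4) (insufficient res1 and res4)
Processes that can never finish: proc-D, proc-A and proc-E.
(3) The exact count: 0 of the possible complete orderings are safe sequences.


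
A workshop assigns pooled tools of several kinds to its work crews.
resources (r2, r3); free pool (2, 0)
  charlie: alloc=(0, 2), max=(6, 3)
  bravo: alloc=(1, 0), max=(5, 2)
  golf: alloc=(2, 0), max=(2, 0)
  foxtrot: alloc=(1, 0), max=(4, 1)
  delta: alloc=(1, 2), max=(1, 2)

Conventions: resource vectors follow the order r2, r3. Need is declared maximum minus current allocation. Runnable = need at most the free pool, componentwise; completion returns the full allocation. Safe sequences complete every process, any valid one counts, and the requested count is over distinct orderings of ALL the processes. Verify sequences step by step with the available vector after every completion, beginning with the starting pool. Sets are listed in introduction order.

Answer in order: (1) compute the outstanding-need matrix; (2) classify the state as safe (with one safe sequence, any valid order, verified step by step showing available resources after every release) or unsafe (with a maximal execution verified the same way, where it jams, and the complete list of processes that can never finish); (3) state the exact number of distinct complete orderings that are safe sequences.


(1) Remaining need (order r2, r3):
  charlie: (6, 1)
  bravo: (4, 2)
  golf: (0, 0)
  foxtrot: (3, 1)
  delta: (0, 0)
(2) The state is SAFE; one workable sequence: delta, foxtrot, golf, bravo, charlie.
Key observation: the first exact fit in this order is foxtrot — it needs (3, 1) with (3, 2) free, meeting a requested resource to the last unit.
Step-by-step check:
  pool = (2, 0)
  delta needs (0, 0) <= (2, 0) -> finishes; pool += (1, 2) = (3, 2)
  foxtrot needs (3, 1) <= (3, 2) -> finishes; pool += (1, 0) = (4, 2)
  golf needs (0, 0) <= (4, 2) -> finishes; pool += (2, 0) = (6, 2)
  bravo needs (4, 2) <= (6, 2) -> finishes; pool += (1, 0) = (7, 2)
  charlie needs (6, 1) <= (7, 2) -> finishes; pool += (0, 2) = (7, 4)
(3) Exactly 11 of the possible complete orderings are safe sequences.


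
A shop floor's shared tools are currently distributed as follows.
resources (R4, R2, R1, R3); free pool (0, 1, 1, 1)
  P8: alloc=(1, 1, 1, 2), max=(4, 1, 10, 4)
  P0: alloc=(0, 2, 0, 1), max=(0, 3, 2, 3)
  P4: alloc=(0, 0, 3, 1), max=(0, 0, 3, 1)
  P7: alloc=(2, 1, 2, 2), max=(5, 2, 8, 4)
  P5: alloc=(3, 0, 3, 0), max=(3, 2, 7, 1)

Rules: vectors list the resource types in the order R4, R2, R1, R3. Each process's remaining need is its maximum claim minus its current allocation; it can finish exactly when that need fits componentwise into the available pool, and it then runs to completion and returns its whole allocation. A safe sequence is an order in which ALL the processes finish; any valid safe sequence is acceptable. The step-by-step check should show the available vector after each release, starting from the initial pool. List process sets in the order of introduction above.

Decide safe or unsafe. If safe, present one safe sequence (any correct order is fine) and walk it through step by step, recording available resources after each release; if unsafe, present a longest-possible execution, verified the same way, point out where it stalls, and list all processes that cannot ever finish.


SAFE, for example via the order P4, P0, P5, P7, P8.
Key observation: reading the order forward, P0 is the first process whose need (0, 1, 2, 2) meets the free pool (0, 1, 4, 2) exactly on a resource it requests.
Walking it through:
  pool = (0, 1, 1, 1)
  P4: need (0, 0, 0, 0) fits (0, 1, 1, 1); releases (0, 0, 3, 1), pool now (0, 1, 4, 2)
  P0: need (0, 1, 2, 2) fits (0, 1, 4, 2); releases (0, 2, 0, 1), pool now (0, 3, 4, 3)
  P5: need (0, 2, 4, 1) fits (0, 3, 4, 3); releases (3, 0, 3, 0), pool now (3, 3, 7, 3)
  P7: need (3, 1, 6, 2) fits (3, 3, 7, 3); releases (2, 1, 2, 2), pool now (5, 4, 9, 5)
  P8: need (3, 0, 9, 2) fits (5, 4, 9, 5); releases (1, 1, 1, 2), pool now (6, 5, 10, 7)


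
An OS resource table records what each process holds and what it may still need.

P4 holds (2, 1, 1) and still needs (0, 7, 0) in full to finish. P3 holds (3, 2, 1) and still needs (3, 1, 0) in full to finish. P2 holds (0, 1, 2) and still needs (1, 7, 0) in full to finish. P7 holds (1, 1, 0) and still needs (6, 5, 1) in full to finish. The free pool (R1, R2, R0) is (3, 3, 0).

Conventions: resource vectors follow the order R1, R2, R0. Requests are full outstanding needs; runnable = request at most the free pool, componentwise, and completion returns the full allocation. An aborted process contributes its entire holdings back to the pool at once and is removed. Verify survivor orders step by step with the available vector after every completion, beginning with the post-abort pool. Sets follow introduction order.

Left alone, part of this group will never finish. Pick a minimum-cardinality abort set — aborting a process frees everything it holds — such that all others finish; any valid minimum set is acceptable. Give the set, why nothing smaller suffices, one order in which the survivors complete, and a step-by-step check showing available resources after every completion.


Minimum abort set: P2.
Key observation: the returned (0, 1, 2) from P2 is what brings P4 — unrunnable before, under any order — into play at step 3.
Why nothing smaller works: aborting no one leaves the state deadlocked as given.
The survivors complete as P3, P7, P4. Verifying each step (starting from the post-abort pool):
  pool = (3, 4, 2)
  P3 needs (3, 1, 0) <= (3, 4, 2) -> finishes; pool += (3, 2, 1) = (6, 6, 3)
  P7 needs (6, 5, 1) <= (6, 6, 3) -> finishes; pool += (1, 1, 0) = (7, 7, 3)
  P4 needs (0, 7, 0) <= (7, 7, 3) -> finishes; pool += (2, 1, 1) = (9, 8, 4)


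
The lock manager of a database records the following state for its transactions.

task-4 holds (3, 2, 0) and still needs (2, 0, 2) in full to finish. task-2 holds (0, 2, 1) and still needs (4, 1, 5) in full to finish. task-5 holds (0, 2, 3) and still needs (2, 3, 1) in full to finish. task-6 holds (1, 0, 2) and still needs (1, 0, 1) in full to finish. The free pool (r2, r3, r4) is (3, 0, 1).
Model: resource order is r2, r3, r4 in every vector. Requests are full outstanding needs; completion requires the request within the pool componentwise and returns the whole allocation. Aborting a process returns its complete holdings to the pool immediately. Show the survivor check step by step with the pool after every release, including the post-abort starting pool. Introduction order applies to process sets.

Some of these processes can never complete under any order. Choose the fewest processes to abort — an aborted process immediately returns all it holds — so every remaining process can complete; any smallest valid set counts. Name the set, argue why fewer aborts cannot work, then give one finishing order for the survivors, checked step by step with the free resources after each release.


The answer: abort task-5.
Key observation: the returned (0, 2, 3) from task-5 is what brings task-2 — unrunnable before, under any order — into play at step 2.
Why nothing smaller works: aborting no one leaves the state deadlocked as given.
The survivors complete as task-6, task-2, task-4. Check, step by step (starting from the post-abort pool):
  pool = (3, 2, 4)
  run task-6 (needs (1, 0, 1), free (3, 2, 4)); after release of (1, 0, 2) the pool is (4, 2, 6)
  run task-2 (needs (4, 1, 5), free (4, 2, 6)); after release of (0, 2, 1) the pool is (4, 4, 7)
  run task-4 (needs (2, 0, 2), free (4, 4, 7)); after release of (3, 2, 0) the pool is (7, 6, 7)


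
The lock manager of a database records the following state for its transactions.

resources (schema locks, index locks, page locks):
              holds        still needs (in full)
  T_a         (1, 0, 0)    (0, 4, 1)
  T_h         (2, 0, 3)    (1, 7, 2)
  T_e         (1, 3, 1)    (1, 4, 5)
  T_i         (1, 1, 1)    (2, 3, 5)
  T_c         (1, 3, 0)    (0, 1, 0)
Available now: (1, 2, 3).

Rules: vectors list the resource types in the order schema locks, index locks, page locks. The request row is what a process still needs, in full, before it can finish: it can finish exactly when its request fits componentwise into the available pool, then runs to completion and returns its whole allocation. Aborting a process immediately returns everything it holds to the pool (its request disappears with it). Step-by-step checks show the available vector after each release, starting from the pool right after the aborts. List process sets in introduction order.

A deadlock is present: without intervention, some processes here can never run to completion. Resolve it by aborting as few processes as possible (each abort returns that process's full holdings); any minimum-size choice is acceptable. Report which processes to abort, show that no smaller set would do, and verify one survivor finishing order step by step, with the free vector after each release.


Minimum abort set: T_e.
Key observation: T_h was stuck for good until T_e gave back (1, 3, 1); in the order shown it finishes at step 2.
Why nothing smaller works: aborting no one leaves the state deadlocked as given.
One survivor order: T_c, T_h, T_a, T_i. Check, step by step (post-abort pool first):
  pool = (2, 5, 4)
  T_c: need (0, 1, 0) fits (2, 5, 4); releases (1, 3, 0), pool now (3, 8, 4)
  T_h: need (1, 7, 2) fits (3, 8, 4); releases (2, 0, 3), pool now (5, 8, 7)
  T_a: need (0, 4, 1) fits (5, 8, 7); releases (1, 0, 0), pool now (6, 8, 7)
  T_i: need (2, 3, 5) fits (6, 8, 7); releases (1, 1, 1), pool now (7, 9, 8)


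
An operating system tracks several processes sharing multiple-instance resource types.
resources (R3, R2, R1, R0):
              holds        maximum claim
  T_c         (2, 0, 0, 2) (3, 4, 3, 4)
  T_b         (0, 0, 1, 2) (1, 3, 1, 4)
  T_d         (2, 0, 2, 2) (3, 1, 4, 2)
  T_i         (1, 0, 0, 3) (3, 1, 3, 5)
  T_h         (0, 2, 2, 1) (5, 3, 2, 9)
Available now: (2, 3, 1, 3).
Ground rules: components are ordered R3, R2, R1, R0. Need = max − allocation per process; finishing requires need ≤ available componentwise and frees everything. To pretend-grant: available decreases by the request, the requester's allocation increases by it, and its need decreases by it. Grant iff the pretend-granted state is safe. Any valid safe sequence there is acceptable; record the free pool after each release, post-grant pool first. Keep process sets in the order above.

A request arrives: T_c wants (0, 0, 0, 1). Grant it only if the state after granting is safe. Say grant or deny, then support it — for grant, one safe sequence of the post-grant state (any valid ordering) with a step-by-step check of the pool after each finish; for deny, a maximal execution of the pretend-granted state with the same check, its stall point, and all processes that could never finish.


GRANT: granting preserves safety; a valid post-grant sequence is T_b, T_d, T_i, T_h, T_c.
Key observation: the grant leaves (2, 3, 1, 2) free — enough for T_b, whose release restarts the cascade.
Verifying the post-grant state step by step:
  pool = (2, 3, 1, 2)
  run T_b (needs (1, 3, 0, 2), free (2, 3, 1, 2)); after release of (0, 0, 1, 2) the pool is (2, 3, 2, 4)
  run T_d (needs (1, 1, 2, 0), free (2, 3, 2, 4)); after release of (2, 0, 2, 2) the pool is (4, 3, 4, 6)
  run T_i (needs (2, 1, 3, 2), free (4, 3, 4, 6)); after release of (1, 0, 0, 3) the pool is (5, 3, 4, 9)
  run T_h (needs (5, 1, 0, 8), free (5, 3, 4, 9)); after release of (0, 2, 2, 1) the pool is (5, 5, 6, 10)
  run T_c (needs (1, 4, 3, 1), free (5, 5, 6, 10)); after release of (2, 0, 0, 3) the pool is (7, 5, 6, 13)


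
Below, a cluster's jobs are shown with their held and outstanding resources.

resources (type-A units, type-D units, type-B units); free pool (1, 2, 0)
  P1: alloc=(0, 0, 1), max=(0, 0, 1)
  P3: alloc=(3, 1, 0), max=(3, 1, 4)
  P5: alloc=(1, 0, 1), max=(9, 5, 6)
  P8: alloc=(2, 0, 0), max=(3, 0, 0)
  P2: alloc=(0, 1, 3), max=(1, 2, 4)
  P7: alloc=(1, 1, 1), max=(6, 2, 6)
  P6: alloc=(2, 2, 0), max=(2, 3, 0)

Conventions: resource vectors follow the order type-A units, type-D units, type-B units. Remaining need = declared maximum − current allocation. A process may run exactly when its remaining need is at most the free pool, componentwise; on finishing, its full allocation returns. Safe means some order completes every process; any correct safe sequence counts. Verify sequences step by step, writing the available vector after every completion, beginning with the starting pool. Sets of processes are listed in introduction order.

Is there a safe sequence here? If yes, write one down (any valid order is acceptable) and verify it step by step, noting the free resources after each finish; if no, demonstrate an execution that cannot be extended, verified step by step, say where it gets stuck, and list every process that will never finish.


The state is UNSAFE.
Key observation: no order helps: past P1, P6, P2, P8, P3, the free pool tops out at (8, 6, 4), below what each blocked process needs in type-B units.
A maximal execution: P1, P6, P2, P8, P3 — then nothing else fits. Walking it through:
  pool = (1, 2, 0)
  P1: need (0, 0, 0) fits (1, 2, 0); releases (0, 0, 1), pool now (1, 2, 1)
  P6: need (0, 1, 0) fits (1, 2, 1); releases (2, 2, 0), pool now (3, 4, 1)
  P2: need (1, 1, 1) fits (3, 4, 1); releases (0, 1, 3), pool now (3, 5, 4)
  P8: need (1, 0, 0) fits (3, 5, 4); releases (2, 0, 0), pool now (5, 5, 4)
  P3: need (0, 0, 4) fits (5, 5, 4); releases (3, 1, 0), pool now (8, 6, 4)
  P5 cannot run: need (8, 5, 5) vs free (8, 6, 4) (insufficient type-B units)
  P7 cannot run: need (5, 1, 5) vs free (8, 6, 4) (insufficient type-B units)
Never able to finish: P5 and P7.


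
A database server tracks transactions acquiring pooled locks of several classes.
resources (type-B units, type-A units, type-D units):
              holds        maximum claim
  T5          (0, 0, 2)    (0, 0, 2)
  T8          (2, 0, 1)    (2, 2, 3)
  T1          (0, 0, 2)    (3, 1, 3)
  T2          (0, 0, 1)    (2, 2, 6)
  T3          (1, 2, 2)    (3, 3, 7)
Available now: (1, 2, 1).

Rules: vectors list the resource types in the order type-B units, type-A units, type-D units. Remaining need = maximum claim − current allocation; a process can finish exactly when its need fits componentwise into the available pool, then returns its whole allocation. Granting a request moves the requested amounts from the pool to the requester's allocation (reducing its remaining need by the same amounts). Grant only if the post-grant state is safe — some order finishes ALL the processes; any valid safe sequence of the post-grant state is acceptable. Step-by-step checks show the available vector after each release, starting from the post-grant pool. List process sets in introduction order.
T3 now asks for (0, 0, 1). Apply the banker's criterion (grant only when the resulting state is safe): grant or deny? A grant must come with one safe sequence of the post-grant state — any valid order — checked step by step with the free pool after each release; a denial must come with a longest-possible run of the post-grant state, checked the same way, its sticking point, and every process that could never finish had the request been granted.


GRANT: granting preserves safety; a valid post-grant sequence is T5, T8, T1, T2, T3.
Key observation: after the grant the pool drops to (1, 2, 0), which still lets T5 finish first and unwind the rest.
Verifying the post-grant state step by step:
  pool = (1, 2, 0)
  T5 needs (0, 0, 0) <= (1, 2, 0) -> finishes; pool += (0, 0, 2) = (1, 2, 2)
  T8 needs (0, 2, 2) <= (1, 2, 2) -> finishes; pool += (2, 0, 1) = (3, 2, 3)
  T1 needs (3, 1, 1) <= (3, 2, 3) -> finishes; pool += (0, 0, 2) = (3, 2, 5)
  T2 needs (2, 2, 5) <= (3, 2, 5) -> finishes; pool += (0, 0, 1) = (3, 2, 6)
  T3 needs (2, 1, 4) <= (3, 2, 6) -> finishes; pool += (1, 2, 3) = (4, 4, 9)


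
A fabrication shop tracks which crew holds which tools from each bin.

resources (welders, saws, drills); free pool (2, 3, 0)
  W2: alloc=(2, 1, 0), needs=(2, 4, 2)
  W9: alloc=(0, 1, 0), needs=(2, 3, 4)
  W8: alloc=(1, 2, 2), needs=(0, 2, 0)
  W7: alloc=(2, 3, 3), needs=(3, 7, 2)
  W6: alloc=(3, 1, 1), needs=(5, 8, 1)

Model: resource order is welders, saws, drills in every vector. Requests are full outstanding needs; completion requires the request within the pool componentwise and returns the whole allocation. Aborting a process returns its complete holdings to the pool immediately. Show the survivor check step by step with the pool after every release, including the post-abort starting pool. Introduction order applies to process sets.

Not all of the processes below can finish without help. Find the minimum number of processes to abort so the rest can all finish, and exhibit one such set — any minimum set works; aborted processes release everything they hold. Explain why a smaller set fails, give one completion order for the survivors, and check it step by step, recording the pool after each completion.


Abort W7.
Key observation: aborting W7 returns (2, 3, 3), and W6 — hopeless before — runs at step 3 with the returned capacity in the pool.
Minimality: the empty abort set fails — the state is deadlocked as it stands.
Survivors finish in the order: W2, W8, W6, W9. Walking it through (pool after the aborts first):
  pool = (4, 6, 3)
  run W2 (needs (2, 4, 2), free (4, 6, 3)); after release of (2, 1, 0) the pool is (6, 7, 3)
  run W8 (needs (0, 2, 0), free (6, 7, 3)); after release of (1, 2, 2) the pool is (7, 9, 5)
  run W6 (needs (5, 8, 1), free (7, 9, 5)); after release of (3, 1, 1) the pool is (10, 10, 6)
  run W9 (needs (2, 3, 4), free (10, 10, 6)); after release of (0, 1, 0) the pool is (10, 11, 6)


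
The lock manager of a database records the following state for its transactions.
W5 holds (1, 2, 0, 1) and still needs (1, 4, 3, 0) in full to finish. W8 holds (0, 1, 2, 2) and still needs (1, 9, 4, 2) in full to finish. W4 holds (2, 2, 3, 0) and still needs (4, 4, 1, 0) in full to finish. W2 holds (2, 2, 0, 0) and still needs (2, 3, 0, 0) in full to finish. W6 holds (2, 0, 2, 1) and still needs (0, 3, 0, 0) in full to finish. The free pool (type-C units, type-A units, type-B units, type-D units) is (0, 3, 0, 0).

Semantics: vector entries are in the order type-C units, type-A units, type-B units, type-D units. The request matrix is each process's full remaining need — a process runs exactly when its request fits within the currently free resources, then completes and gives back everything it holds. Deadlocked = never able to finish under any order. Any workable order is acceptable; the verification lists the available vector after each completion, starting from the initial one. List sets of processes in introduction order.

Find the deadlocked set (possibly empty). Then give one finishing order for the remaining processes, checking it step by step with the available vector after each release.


Nothing here is deadlocked.
Key observation: beginning at W6, releases accumulate fast enough that every process eventually fits.
One completion order for the rest: W6, W2, W4, W5, W8. Walking it through:
  pool = (0, 3, 0, 0)
  W6: need (0, 3, 0, 0) fits (0, 3, 0, 0); releases (2, 0, 2, 1), pool now (2, 3, 2, 1)
  W2: need (2, 3, 0, 0) fits (2, 3, 2, 1); releases (2, 2, 0, 0), pool now (4, 5, 2, 1)
  W4: need (4, 4, 1, 0) fits (4, 5, 2, 1); releases (2, 2, 3, 0), pool now (6, 7, 5, 1)
  W5: need (1, 4, 3, 0) fits (6, 7, 5, 1); releases (1, 2, 0, 1), pool now (7, 9, 5, 2)
  W8: need (1, 9, 4, 2) fits (7, 9, 5, 2); releases (0, 1, 2, 2), pool now (7, 10, 7, 4)


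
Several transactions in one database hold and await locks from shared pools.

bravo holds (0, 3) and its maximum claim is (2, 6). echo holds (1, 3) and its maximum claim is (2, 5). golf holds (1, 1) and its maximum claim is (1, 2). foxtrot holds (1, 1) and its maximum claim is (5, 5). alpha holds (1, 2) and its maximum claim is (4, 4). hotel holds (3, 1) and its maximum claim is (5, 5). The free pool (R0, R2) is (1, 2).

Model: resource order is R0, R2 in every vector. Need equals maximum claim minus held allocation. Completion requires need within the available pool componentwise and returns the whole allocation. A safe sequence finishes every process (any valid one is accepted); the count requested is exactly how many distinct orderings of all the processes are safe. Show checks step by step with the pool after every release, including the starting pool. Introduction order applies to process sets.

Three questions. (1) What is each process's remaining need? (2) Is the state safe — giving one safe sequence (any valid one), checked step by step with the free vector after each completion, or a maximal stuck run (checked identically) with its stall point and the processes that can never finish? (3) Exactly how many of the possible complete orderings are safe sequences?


(1) Remaining need (order R0, R2):
  bravo: (2, 3)
  echo: (1, 2)
  golf: (0, 1)
  foxtrot: (4, 4)
  alpha: (3, 2)
  hotel: (2, 4)
(2) SAFE, for example via the order golf, echo, alpha, bravo, foxtrot, hotel.
Key observation: at alpha the run first touches a limit — (3, 2) against (3, 6), exact on a resource it actually requests.
Step-by-step check:
  pool = (1, 2)
  run golf (needs (0, 1), free (1, 2)); after release of (1, 1) the pool is (2, 3)
  run echo (needs (1, 2), free (2, 3)); after release of (1, 3) the pool is (3, 6)
  run alpha (needs (3, 2), free (3, 6)); after release of (1, 2) the pool is (4, 8)
  run bravo (needs (2, 3), free (4, 8)); after release of (0, 3) the pool is (4, 11)
  run foxtrot (needs (4, 4), free (4, 11)); after release of (1, 1) the pool is (5, 12)
  run hotel (needs (2, 4), free (5, 12)); after release of (3, 1) the pool is (8, 13)
(3) Precisely 76 of the possible complete orderings are safe sequences.


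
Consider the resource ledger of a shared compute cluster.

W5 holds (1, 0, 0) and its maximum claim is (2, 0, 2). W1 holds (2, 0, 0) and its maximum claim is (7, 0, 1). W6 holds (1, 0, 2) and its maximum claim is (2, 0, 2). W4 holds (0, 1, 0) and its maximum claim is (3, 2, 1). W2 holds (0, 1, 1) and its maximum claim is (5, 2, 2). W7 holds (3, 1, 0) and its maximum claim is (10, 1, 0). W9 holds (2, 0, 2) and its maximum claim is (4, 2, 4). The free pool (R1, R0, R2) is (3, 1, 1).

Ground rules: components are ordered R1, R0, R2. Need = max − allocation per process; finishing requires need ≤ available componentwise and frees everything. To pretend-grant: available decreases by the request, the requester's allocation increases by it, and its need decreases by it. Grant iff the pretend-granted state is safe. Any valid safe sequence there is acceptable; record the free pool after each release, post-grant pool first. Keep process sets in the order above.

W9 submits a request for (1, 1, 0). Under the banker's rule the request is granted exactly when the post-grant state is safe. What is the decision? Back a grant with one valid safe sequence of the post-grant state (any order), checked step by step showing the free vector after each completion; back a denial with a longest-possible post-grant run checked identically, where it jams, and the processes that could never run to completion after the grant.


DENY: after the grant no complete ordering would exist.
Key observation: after W6, W5 the pool peaks at (4, 0, 3), and each blocked process is short somewhere: W1 on R1; W4 on R0; W2 on R1, R0; W7 on R1; W9 on R0.
On the post-grant state, W6, W5 is a maximal run — nothing extends it. Verifying each step:
  pool = (2, 0, 1)
  W6: need (1, 0, 0) fits (2, 0, 1); releases (1, 0, 2), pool now (3, 0, 3)
  W5: need (1, 0, 2) fits (3, 0, 3); releases (1, 0, 0), pool now (4, 0, 3)
  W1 cannot run: need (5, 0, 1) vs free (4, 0, 3) (insufficient R1)
  W4 cannot run: need (3, 1, 1) vs free (4, 0, 3) (insufficient R0)
  W2 cannot run: need (5, 1, 1) vs free (4, 0, 3) (insufficient R1 and R0)
  W7 cannot run: need (7, 0, 0) vs free (4, 0, 3) (insufficient R1)
  W9 cannot run: need (1, 1, 2) vs free (4, 0, 3) (insufficient R0)
Post-grant, the permanently blocked set is W1, W4, W2, W7 and W9.


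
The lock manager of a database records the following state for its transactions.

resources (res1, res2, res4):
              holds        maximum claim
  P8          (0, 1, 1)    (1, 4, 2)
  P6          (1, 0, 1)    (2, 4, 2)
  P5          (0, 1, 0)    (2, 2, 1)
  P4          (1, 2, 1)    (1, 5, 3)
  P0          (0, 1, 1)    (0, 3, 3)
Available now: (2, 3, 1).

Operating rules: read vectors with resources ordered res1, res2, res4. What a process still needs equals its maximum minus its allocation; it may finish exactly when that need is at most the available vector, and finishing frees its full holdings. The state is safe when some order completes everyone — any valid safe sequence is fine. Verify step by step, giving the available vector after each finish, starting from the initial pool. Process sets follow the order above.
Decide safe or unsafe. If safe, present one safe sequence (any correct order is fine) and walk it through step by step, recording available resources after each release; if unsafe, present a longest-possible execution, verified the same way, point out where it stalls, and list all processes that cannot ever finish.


The state is SAFE; one workable sequence: P8, P0, P4, P6, P5.
Key observation: the first exact fit in this order is P8 — it needs (1, 3, 1) with (2, 3, 1) free, meeting a requested resource to the last unit.
Verifying each step:
  pool = (2, 3, 1)
  run P8 (needs (1, 3, 1), free (2, 3, 1)); after release of (0, 1, 1) the pool is (2, 4, 2)
  run P0 (needs (0, 2, 2), free (2, 4, 2)); after release of (0, 1, 1) the pool is (2, 5, 3)
  run P4 (needs (0, 3, 2), free (2, 5, 3)); after release of (1, 2, 1) the pool is (3, 7, 4)
  run P6 (needs (1, 4, 1), free (3, 7, 4)); after release of (1, 0, 1) the pool is (4, 7, 5)
  run P5 (needs (2, 1, 1), free (4, 7, 5)); after release of (0, 1, 0) the pool is (4, 8, 5)


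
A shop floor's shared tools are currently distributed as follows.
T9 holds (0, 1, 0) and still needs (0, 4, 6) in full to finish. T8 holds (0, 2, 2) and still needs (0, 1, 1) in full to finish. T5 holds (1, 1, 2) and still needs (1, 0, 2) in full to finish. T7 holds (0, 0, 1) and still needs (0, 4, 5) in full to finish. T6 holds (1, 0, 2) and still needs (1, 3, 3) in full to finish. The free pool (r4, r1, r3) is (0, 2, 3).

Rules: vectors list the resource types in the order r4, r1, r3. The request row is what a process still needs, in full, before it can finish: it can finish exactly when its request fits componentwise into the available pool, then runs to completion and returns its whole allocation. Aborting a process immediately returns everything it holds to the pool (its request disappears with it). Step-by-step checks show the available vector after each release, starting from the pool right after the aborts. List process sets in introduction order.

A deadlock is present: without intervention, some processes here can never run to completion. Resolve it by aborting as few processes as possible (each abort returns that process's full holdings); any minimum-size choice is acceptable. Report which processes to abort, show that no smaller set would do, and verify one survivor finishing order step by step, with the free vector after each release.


The answer: abort T5.
Key observation: T6 could never have finished before the abort; with (1, 1, 2) returned by T5, it fits at step 2.
Why nothing smaller works: aborting no one leaves the state deadlocked as given.
Survivors finish in the order: T8, T6, T9, T7. Step-by-step check (pool after the aborts first):
  pool = (1, 3, 5)
  T8: need (0, 1, 1) fits (1, 3, 5); releases (0, 2, 2), pool now (1, 5, 7)
  T6: need (1, 3, 3) fits (1, 5, 7); releases (1, 0, 2), pool now (2, 5, 9)
  T9: need (0, 4, 6) fits (2, 5, 9); releases (0, 1, 0), pool now (2, 6, 9)
  T7: need (0, 4, 5) fits (2, 6, 9); releases (0, 0, 1), pool now (2, 6, 10)
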